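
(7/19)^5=16807/2476099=0.01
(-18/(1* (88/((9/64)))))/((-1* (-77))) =-81/216832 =-0.00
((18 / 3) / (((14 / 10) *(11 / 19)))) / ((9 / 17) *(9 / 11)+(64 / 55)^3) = 146561250 / 39771011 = 3.69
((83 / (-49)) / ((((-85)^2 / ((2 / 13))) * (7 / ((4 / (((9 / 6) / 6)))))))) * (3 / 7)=-7968 / 225513925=-0.00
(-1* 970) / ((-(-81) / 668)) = -647960 / 81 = -7999.51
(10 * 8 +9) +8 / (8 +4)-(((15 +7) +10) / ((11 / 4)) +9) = 69.03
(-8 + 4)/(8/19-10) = 38/91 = 0.42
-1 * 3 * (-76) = 228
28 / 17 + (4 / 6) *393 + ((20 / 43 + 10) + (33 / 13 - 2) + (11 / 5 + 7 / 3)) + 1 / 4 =159327661 / 570180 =279.43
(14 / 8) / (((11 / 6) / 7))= 147 / 22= 6.68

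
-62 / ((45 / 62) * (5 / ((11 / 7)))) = -42284 / 1575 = -26.85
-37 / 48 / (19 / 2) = -37 / 456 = -0.08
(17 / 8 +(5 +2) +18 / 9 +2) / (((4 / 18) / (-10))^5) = -19375453125 / 8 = -2421931640.62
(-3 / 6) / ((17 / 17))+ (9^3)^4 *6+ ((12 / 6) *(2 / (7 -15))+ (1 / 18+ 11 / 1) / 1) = 30502389940129 / 18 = 1694577218896.06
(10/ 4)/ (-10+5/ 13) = -13/ 50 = -0.26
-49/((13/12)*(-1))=588/13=45.23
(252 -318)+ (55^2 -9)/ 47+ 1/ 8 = -641/ 376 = -1.70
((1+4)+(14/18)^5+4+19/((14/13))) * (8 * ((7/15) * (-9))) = -17808460/19683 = -904.76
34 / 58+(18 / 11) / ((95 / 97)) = 2.26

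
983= 983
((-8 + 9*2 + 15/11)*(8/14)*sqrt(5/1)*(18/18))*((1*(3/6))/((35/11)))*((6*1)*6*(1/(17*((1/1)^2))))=1800*sqrt(5)/833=4.83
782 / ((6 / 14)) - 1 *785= 3119 / 3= 1039.67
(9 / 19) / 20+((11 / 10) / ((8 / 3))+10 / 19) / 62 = 3659 / 94240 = 0.04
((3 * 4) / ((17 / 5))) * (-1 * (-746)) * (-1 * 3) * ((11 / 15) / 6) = -16412 / 17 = -965.41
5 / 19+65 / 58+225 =249475 / 1102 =226.38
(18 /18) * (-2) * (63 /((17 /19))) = -2394 /17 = -140.82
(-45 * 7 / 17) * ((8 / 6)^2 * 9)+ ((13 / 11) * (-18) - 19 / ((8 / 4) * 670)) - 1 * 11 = -82380053 / 250580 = -328.76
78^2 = 6084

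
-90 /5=-18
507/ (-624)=-13/ 16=-0.81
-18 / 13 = -1.38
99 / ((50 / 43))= 4257 / 50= 85.14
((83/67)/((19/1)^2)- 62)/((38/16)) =-26.10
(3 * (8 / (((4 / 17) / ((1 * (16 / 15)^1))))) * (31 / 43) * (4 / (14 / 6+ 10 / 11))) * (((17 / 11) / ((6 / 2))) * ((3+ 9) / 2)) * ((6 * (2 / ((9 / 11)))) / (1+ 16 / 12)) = 302742528 / 161035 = 1879.98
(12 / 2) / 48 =0.12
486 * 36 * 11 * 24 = 4618944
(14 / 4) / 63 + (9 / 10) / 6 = 37 / 180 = 0.21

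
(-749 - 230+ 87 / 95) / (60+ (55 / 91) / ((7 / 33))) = -59188766 / 3803325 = -15.56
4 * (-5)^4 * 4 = 10000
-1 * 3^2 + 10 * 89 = 881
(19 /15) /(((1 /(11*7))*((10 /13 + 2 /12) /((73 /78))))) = 1463 /15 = 97.53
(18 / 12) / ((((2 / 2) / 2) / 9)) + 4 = 31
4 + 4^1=8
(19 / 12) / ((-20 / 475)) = -37.60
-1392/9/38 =-232/57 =-4.07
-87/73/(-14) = 87/1022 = 0.09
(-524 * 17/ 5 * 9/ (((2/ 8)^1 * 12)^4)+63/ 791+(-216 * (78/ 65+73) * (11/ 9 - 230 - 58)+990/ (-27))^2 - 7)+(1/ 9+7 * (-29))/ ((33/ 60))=59678490002276658/ 2825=21125129204345.72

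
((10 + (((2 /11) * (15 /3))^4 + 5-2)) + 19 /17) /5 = 736768 /248897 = 2.96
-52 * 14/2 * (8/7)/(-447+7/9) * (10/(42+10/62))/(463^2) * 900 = 0.00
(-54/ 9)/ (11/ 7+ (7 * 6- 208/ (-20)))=-0.11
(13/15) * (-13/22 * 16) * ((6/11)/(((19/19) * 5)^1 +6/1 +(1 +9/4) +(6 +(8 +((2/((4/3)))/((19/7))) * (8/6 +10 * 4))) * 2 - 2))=-205504/3951255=-0.05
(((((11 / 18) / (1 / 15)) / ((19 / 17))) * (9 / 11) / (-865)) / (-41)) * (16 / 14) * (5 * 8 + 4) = 8976 / 943369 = 0.01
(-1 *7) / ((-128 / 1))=7 / 128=0.05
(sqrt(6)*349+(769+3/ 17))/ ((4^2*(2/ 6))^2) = 57.10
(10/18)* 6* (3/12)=5/6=0.83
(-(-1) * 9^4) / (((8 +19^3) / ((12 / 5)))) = 2.29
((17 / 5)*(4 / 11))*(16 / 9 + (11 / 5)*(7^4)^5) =537161536715523996172 / 2475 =217034964329504644.92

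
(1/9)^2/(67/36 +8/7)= 28/6813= 0.00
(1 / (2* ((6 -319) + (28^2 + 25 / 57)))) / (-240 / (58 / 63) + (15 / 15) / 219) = -362007 / 88979157584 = -0.00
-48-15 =-63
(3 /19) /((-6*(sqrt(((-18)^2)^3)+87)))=-1 /224922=-0.00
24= 24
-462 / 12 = -77 / 2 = -38.50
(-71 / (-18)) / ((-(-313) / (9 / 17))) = 71 / 10642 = 0.01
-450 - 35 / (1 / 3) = -555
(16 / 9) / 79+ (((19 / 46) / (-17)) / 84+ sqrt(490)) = 345833 / 15568056+ 7 * sqrt(10) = 22.16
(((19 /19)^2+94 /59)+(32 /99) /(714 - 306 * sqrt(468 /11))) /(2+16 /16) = 257937163 /298405539 - 32 * sqrt(143) /6181659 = 0.86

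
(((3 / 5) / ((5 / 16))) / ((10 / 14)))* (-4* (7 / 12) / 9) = -784 / 1125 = -0.70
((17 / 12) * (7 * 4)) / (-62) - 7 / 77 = -1495 / 2046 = -0.73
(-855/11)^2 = 731025/121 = 6041.53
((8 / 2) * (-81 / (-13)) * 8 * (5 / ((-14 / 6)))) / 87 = -12960 / 2639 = -4.91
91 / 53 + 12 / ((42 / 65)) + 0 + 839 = 318796 / 371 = 859.29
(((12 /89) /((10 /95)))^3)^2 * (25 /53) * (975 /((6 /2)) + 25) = 729.16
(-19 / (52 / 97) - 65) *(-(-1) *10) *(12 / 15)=-10446 / 13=-803.54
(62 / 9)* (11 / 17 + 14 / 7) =310 / 17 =18.24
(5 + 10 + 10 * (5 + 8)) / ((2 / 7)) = 1015 / 2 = 507.50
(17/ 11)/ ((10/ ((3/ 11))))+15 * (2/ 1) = 36351/ 1210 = 30.04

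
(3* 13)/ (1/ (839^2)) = 27452919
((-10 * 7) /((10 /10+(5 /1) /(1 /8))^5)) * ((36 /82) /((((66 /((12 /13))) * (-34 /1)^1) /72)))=90720 /11547503409871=0.00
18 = 18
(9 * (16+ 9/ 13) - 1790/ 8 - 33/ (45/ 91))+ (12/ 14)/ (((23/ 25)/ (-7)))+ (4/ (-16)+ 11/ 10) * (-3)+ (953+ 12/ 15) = 7216147/ 8970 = 804.48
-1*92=-92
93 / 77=1.21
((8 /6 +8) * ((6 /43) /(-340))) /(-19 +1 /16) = 224 /1107465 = 0.00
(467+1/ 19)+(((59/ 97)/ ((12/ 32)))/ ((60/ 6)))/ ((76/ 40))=2582806/ 5529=467.14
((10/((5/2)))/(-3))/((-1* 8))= 0.17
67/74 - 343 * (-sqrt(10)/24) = 67/74 +343 * sqrt(10)/24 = 46.10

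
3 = 3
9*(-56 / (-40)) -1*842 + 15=-4072 / 5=-814.40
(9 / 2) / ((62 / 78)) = 351 / 62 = 5.66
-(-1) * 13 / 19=0.68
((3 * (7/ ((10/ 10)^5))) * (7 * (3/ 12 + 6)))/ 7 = 525/ 4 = 131.25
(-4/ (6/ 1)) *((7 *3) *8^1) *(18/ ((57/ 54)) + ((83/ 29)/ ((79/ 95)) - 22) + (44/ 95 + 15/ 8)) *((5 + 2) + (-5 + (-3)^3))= 101468290/ 43529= 2331.05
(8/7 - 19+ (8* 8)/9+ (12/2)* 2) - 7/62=4457/3906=1.14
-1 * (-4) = 4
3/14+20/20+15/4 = 139/28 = 4.96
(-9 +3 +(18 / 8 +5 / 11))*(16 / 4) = -145 / 11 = -13.18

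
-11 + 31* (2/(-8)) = -75/4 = -18.75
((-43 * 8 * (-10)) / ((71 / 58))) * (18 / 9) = 399040 / 71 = 5620.28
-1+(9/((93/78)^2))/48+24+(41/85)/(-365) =2758554371/119260100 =23.13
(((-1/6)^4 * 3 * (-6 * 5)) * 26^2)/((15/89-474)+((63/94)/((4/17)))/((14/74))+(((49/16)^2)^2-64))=115822919680/1072782186417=0.11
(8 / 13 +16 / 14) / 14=80 / 637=0.13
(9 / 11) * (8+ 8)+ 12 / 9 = 476 / 33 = 14.42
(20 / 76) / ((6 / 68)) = 170 / 57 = 2.98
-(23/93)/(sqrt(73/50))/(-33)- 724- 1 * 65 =-789 + 115 * sqrt(146)/224037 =-788.99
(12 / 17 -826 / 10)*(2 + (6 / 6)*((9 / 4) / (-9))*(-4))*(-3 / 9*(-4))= -27844 / 85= -327.58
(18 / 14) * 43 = 387 / 7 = 55.29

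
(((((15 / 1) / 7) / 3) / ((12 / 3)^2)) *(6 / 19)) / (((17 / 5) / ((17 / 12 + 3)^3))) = 3721925 / 10418688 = 0.36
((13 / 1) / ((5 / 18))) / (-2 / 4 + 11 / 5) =468 / 17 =27.53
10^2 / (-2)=-50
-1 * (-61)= 61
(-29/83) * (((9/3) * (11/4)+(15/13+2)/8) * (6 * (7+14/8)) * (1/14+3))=-16815795/34528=-487.02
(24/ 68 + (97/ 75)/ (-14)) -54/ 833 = 24457/ 124950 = 0.20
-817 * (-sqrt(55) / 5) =1211.81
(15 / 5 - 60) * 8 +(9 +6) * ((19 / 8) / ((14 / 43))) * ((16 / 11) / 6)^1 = -66139 / 154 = -429.47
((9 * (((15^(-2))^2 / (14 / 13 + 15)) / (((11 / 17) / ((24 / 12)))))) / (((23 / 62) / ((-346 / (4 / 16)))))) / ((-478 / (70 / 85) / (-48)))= -249872896 / 23695505625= -0.01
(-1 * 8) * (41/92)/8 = -0.45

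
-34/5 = -6.80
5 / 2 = 2.50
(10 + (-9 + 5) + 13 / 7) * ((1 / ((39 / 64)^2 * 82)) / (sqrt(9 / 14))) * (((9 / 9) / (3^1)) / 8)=14080 * sqrt(14) / 3928743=0.01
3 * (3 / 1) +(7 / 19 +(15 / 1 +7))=596 / 19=31.37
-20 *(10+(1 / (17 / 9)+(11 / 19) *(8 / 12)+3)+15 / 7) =-2178460 / 6783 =-321.16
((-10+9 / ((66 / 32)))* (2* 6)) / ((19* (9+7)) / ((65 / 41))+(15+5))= -130 / 407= -0.32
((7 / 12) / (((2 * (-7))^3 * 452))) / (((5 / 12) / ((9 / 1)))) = -9 / 885920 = -0.00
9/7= 1.29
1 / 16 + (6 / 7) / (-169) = 1087 / 18928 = 0.06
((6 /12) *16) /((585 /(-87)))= -232 /195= -1.19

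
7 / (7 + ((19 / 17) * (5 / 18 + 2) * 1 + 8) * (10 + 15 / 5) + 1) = 2142 / 44399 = 0.05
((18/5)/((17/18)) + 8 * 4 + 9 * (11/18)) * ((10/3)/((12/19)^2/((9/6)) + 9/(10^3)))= 845101000/1687233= 500.88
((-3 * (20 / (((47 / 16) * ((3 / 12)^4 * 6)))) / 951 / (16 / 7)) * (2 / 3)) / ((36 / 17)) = -152320 / 1206819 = -0.13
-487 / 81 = -6.01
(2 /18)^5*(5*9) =5 /6561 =0.00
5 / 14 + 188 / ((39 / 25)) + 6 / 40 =660769 / 5460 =121.02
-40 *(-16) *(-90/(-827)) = 57600/827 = 69.65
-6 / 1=-6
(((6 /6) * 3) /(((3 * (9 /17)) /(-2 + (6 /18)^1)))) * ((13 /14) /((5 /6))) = -221 /63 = -3.51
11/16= 0.69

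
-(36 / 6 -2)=-4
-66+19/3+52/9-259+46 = -2402/9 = -266.89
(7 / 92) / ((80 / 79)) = 553 / 7360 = 0.08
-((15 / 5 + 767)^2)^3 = -208422380089000000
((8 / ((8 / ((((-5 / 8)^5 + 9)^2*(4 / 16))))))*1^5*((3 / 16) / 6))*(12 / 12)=85139653369 / 137438953472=0.62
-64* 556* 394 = -14020096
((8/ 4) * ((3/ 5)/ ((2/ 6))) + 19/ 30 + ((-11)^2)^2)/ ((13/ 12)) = 878714/ 65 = 13518.68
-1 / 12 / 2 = -1 / 24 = -0.04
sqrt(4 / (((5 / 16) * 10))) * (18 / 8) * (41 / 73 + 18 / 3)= 16.70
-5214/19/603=-1738/3819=-0.46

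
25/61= 0.41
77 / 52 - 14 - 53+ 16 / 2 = -57.52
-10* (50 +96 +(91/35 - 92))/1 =-566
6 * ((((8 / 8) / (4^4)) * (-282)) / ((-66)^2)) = -0.00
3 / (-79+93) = 3 / 14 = 0.21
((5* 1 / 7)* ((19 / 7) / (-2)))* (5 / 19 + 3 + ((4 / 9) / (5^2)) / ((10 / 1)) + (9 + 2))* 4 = -87118 / 1575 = -55.31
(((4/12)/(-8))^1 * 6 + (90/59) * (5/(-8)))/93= -71/5487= -0.01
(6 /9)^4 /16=1 /81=0.01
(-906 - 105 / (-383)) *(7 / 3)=-809417 / 383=-2113.36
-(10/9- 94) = 836/9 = 92.89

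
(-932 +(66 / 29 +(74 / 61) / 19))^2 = 976363260163344 / 1129699321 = 864268.25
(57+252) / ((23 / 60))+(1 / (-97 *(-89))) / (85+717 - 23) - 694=17337325869 / 154677461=112.09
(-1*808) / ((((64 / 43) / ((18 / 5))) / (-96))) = 938088 / 5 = 187617.60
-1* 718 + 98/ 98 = -717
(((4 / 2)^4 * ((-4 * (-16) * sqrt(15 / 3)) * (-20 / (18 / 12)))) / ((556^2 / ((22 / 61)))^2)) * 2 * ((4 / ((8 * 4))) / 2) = -9680 * sqrt(5) / 4167159520683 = -0.00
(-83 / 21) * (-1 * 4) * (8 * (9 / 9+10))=29216 / 21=1391.24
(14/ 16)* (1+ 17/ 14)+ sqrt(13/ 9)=sqrt(13)/ 3+ 31/ 16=3.14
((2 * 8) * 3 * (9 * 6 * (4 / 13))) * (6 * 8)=38281.85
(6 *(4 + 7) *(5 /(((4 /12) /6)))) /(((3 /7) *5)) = 2772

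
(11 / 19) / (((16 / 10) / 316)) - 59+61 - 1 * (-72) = 7157 / 38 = 188.34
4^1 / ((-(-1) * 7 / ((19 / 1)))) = 76 / 7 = 10.86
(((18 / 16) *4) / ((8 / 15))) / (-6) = -45 / 32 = -1.41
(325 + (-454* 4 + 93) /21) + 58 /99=243.54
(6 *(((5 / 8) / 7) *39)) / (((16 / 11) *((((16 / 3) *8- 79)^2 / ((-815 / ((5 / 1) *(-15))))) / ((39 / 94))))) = 24544377 / 500332672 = 0.05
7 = 7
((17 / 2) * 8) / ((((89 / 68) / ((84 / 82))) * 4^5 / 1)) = 6069 / 116768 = 0.05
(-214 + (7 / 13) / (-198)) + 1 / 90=-213.99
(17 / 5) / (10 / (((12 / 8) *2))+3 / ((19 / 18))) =969 / 1760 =0.55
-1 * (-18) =18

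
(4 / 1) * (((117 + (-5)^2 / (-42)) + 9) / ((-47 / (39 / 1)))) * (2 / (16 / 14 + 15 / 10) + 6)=-34235500 / 12173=-2812.41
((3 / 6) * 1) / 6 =1 / 12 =0.08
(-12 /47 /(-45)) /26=2 /9165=0.00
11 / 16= 0.69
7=7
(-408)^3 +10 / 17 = -1154594294 / 17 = -67917311.41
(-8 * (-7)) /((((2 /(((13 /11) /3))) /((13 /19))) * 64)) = 1183 /10032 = 0.12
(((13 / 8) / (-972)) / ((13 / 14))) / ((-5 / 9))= 7 / 2160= 0.00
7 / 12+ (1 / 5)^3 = 887 / 1500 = 0.59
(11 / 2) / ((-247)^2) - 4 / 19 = -25677 / 122018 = -0.21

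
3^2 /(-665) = -9 /665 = -0.01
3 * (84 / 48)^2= 147 / 16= 9.19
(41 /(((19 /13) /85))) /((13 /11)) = 38335 /19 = 2017.63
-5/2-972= -1949/2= -974.50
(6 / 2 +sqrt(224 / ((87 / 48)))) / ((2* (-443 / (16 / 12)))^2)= 4 / 588747 +64* sqrt(406) / 51220989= 0.00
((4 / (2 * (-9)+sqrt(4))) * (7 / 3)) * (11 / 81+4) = -2345 / 972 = -2.41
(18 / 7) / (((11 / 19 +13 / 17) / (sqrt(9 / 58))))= 8721 * sqrt(58) / 88102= 0.75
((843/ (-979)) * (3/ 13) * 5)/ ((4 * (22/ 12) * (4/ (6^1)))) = -113805/ 559988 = -0.20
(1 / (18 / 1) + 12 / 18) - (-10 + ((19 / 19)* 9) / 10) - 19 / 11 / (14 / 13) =8.22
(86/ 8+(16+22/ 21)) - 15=1075/ 84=12.80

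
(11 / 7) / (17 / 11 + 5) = 121 / 504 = 0.24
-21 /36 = -7 /12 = -0.58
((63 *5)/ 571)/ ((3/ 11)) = 1155/ 571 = 2.02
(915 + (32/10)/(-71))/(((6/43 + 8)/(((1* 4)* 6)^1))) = 2697.81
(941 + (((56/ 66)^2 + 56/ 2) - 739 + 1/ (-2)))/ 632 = 501419/ 1376496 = 0.36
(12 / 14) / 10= 0.09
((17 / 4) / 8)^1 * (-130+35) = -50.47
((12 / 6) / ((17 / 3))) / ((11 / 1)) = 6 / 187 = 0.03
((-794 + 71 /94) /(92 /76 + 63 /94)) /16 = -1416735 /53744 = -26.36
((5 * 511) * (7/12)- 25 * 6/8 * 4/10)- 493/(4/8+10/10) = 4617/4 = 1154.25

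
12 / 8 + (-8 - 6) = -25 / 2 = -12.50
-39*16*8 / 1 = -4992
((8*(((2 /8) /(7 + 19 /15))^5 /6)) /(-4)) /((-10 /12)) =151875 /15009920319488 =0.00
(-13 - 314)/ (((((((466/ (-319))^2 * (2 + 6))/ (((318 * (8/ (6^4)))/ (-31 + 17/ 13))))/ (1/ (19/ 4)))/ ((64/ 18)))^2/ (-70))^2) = -206511819306737395936940049528727393600/ 1825554688493758857033199551704725038822987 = -0.00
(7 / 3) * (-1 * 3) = -7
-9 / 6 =-3 / 2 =-1.50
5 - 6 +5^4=624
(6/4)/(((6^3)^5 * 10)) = 0.00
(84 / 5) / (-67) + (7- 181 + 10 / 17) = -989008 / 5695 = -173.66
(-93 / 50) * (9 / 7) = -837 / 350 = -2.39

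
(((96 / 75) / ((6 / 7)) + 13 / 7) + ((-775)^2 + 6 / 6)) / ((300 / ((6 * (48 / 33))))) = 2522643272 / 144375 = 17472.85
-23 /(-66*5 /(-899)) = -20677 /330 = -62.66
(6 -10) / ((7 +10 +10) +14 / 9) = -36 / 257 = -0.14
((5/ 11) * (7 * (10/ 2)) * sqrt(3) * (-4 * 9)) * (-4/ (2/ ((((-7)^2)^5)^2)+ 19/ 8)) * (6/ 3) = 6434448354239431760640 * sqrt(3)/ 3335316731240181677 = 3341.45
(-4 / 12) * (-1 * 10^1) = 3.33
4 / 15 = 0.27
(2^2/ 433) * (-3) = -0.03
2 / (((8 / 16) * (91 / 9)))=36 / 91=0.40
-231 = -231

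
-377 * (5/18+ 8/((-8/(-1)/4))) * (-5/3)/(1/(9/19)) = 145145/114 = 1273.20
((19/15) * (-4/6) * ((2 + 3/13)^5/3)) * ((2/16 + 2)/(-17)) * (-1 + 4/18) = -2727982817/1804483980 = -1.51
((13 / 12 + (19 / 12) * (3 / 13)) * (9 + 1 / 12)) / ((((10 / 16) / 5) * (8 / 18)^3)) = 997677 / 832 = 1199.13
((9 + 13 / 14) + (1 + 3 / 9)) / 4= 473 / 168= 2.82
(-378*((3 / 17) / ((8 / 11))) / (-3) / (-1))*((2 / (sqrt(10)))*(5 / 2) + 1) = -78.91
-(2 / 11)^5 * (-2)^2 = -128 / 161051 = -0.00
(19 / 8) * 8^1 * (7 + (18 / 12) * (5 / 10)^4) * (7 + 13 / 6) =237215 / 192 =1235.49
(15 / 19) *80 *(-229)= -274800 / 19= -14463.16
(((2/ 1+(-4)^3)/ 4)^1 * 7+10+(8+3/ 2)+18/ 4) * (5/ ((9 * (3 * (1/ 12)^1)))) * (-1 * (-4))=-6760/ 9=-751.11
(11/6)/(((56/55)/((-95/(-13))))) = 57475/4368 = 13.16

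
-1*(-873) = 873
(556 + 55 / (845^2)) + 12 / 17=1351506707 / 2427685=556.71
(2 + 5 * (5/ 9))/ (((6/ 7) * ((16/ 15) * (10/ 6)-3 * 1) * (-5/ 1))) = 301/ 330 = 0.91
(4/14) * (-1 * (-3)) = 6/7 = 0.86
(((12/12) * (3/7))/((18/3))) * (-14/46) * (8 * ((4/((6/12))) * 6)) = -192/23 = -8.35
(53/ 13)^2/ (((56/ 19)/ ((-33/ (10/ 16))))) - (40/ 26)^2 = -1775243/ 5915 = -300.13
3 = 3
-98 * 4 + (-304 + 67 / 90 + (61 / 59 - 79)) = -4105807 / 5310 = -773.22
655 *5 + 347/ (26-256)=752903/ 230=3273.49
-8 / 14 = -4 / 7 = -0.57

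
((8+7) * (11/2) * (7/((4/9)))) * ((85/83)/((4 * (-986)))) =-51975/154048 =-0.34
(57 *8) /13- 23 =157 /13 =12.08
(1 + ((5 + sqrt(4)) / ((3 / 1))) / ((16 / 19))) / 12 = 181 / 576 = 0.31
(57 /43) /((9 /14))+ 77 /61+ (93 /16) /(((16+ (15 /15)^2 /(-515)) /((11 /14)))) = 3.61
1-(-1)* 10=11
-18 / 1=-18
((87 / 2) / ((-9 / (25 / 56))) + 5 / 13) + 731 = 3185263 / 4368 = 729.23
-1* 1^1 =-1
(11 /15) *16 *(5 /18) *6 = 176 /9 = 19.56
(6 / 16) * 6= 9 / 4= 2.25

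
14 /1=14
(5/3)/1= 5/3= 1.67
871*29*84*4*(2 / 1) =16974048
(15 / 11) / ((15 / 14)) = 14 / 11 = 1.27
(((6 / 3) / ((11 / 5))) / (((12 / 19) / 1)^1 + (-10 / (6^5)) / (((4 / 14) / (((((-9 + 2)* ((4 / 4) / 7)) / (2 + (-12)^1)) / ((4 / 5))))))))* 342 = 4042275840 / 8204141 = 492.71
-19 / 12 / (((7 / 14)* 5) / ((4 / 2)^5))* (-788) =239552 / 15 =15970.13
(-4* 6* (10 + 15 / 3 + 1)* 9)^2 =11943936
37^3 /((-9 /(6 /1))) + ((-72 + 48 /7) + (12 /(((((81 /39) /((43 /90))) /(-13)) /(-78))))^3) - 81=21931762508.72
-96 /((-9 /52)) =1664 /3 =554.67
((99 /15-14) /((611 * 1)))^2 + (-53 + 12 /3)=-457316856 /9333025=-49.00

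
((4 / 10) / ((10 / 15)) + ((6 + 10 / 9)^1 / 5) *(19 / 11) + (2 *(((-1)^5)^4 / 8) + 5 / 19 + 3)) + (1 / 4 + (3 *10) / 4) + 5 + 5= 228727 / 9405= 24.32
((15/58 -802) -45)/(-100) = 49111/5800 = 8.47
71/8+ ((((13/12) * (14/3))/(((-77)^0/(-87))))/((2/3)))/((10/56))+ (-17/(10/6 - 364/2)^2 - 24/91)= -3685.99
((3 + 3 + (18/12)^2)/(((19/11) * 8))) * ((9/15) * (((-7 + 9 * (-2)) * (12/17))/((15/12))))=-3267/646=-5.06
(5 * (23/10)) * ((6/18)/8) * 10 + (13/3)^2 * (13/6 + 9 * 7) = 265351/216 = 1228.48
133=133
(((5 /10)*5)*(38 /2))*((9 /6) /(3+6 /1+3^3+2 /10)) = 1425 /724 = 1.97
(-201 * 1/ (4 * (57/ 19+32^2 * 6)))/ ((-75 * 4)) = 67/ 2458800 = 0.00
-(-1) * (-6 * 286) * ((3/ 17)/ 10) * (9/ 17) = -23166/ 1445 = -16.03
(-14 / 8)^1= -7 / 4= -1.75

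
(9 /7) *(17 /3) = 51 /7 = 7.29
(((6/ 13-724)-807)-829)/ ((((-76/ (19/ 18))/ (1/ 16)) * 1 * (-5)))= -15337/ 37440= -0.41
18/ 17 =1.06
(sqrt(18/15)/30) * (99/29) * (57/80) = 1881 * sqrt(30)/116000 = 0.09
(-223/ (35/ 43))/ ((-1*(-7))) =-9589/ 245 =-39.14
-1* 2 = -2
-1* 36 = -36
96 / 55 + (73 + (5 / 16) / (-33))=74.74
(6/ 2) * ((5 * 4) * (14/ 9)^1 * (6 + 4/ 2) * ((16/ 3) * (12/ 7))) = 20480/ 3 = 6826.67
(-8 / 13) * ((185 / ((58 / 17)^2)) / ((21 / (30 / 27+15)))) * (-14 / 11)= 1069300 / 111969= 9.55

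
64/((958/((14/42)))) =0.02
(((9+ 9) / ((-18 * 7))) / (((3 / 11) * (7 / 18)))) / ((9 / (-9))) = 66 / 49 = 1.35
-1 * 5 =-5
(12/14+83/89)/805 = 223/100303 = 0.00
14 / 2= 7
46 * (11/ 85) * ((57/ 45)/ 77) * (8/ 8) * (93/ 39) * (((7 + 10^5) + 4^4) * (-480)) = -86928823104/ 7735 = -11238374.03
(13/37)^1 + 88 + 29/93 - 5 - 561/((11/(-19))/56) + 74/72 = 54348.69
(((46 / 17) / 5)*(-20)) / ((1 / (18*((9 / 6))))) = -292.24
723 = 723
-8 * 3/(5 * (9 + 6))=-8/25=-0.32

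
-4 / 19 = -0.21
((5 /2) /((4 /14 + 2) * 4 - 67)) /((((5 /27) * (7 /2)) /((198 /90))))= -11 /75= -0.15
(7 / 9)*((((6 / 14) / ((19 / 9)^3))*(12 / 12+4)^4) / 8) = 151875 / 54872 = 2.77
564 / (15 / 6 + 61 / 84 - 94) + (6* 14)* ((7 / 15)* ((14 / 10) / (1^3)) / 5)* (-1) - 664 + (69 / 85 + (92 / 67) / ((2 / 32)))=-5718185377 / 8684875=-658.41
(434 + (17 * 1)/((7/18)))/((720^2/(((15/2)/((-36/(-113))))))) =23617/1088640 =0.02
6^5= 7776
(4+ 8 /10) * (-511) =-12264 /5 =-2452.80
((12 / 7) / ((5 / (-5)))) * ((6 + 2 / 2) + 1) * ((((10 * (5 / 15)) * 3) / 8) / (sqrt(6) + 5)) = -600 / 133 + 120 * sqrt(6) / 133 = -2.30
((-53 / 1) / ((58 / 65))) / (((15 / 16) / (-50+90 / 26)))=256520 / 87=2948.51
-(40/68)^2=-100/289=-0.35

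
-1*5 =-5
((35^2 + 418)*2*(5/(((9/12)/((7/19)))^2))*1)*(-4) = -51524480/3249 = -15858.57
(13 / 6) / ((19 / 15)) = 65 / 38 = 1.71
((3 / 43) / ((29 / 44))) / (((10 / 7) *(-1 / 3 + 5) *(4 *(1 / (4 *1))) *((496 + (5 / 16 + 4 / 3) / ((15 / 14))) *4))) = 162 / 20304901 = 0.00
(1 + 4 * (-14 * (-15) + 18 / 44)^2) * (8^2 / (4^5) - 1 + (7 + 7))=203563739 / 88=2313224.31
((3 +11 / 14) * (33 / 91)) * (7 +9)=13992 / 637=21.97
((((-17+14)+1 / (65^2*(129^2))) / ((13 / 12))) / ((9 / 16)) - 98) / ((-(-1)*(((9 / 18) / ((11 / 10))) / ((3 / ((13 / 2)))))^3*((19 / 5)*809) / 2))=-6010097812471456 / 85739148266256875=-0.07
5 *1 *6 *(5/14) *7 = 75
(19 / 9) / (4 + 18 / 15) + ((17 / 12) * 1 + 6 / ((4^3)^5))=114487722335 / 62813896704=1.82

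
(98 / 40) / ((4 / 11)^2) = 5929 / 320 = 18.53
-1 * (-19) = 19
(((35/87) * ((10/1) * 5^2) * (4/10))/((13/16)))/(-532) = -2000/21489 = -0.09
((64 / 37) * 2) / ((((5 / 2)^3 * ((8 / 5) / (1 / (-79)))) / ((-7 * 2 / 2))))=896 / 73075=0.01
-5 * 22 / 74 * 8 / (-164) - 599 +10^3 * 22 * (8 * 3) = 800067427 / 1517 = 527401.07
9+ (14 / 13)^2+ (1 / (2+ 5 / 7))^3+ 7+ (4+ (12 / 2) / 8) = 101820517 / 4636684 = 21.96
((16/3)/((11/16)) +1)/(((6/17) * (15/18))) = 4913/165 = 29.78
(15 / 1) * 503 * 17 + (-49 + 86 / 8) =512907 / 4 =128226.75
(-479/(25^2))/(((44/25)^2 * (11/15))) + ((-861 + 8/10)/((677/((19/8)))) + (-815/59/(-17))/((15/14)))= -563245881107/216909662640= -2.60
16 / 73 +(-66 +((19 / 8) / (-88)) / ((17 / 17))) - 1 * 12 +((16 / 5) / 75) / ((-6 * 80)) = -22492707571 / 289080000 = -77.81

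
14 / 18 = 7 / 9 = 0.78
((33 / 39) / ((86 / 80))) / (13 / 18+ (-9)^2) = 7920 / 822289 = 0.01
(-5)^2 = 25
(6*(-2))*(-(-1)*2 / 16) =-3 / 2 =-1.50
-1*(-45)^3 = 91125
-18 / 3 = -6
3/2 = 1.50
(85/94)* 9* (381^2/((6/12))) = 2362726.91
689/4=172.25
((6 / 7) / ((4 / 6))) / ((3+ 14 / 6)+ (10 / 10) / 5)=135 / 581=0.23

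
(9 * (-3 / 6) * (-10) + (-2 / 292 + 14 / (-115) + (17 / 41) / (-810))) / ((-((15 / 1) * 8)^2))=-0.00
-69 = -69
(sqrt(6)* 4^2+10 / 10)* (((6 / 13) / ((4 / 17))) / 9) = 17 / 78+136* sqrt(6) / 39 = 8.76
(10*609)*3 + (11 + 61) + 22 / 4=36695 / 2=18347.50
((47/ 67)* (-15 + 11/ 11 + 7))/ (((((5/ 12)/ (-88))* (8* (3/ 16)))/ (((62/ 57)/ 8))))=1795024/ 19095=94.00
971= 971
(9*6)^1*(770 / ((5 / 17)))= 141372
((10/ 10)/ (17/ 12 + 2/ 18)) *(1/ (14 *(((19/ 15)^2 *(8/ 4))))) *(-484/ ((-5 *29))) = 3564/ 73283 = 0.05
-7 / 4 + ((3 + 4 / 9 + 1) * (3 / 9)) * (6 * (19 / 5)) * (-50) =-60863 / 36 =-1690.64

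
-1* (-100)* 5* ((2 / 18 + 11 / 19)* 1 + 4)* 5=2005000 / 171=11725.15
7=7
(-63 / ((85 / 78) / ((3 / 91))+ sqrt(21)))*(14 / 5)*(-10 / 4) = 674730 / 49603 - 20412*sqrt(21) / 49603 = 11.72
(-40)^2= 1600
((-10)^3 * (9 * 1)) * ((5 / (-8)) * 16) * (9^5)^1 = 5314410000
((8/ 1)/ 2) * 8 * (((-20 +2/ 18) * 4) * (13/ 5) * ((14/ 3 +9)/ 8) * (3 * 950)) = -290037280/ 9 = -32226364.44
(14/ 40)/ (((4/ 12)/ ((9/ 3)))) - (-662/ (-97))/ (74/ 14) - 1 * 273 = -19462513/ 71780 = -271.14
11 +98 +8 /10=549 /5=109.80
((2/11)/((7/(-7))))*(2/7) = -4/77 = -0.05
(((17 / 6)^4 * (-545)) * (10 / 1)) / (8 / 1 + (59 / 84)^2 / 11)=-245347113550 / 5619681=-43658.55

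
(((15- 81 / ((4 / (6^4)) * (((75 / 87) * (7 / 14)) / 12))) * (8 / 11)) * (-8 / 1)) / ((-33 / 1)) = -389662912 / 3025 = -128814.19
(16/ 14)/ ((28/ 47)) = 94/ 49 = 1.92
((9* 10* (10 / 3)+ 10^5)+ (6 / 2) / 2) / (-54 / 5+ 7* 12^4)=1003015 / 1451412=0.69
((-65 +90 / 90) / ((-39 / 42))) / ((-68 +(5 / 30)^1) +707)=5376 / 49855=0.11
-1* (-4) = 4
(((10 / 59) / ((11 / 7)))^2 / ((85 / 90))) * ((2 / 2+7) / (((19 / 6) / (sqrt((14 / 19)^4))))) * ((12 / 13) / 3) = 3319142400 / 638472902639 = 0.01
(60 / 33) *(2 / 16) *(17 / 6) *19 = 1615 / 132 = 12.23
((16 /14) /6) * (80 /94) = 160 /987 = 0.16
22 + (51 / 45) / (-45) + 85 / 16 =294703 / 10800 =27.29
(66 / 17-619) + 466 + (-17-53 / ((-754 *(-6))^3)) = -261476390463877 / 1574043427008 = -166.12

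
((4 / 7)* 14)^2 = 64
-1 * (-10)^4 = -10000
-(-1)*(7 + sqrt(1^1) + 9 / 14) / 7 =121 / 98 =1.23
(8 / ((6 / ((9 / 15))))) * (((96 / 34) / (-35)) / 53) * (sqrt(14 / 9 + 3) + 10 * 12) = -4608 / 31535 - 64 * sqrt(41) / 157675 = -0.15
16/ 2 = 8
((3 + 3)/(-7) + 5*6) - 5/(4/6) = 303/14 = 21.64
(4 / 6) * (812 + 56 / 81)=131656 / 243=541.79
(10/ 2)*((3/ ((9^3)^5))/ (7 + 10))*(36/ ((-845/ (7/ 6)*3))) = -14/ 197175074169308859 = -0.00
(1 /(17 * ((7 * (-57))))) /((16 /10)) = -5 /54264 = -0.00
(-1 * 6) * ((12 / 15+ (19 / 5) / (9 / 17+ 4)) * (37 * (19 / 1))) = -2661558 / 385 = -6913.14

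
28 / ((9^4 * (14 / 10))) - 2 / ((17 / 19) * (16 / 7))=-869893 / 892296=-0.97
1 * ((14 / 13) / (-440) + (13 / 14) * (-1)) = -0.93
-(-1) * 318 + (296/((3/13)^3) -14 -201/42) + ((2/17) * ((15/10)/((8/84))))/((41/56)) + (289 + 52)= 6515085985/263466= 24728.37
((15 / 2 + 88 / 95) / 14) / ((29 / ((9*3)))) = 43227 / 77140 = 0.56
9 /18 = 1 /2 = 0.50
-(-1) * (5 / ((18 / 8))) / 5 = 4 / 9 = 0.44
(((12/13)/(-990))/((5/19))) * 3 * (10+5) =-114/715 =-0.16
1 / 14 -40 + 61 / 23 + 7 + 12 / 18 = -29.61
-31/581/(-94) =31/54614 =0.00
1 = 1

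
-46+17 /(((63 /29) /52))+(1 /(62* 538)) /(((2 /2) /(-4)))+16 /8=190662833 /525357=362.92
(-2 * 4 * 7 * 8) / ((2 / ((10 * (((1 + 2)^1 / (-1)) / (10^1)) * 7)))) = 4704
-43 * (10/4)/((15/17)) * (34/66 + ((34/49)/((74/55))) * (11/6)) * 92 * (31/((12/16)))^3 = -1867554542047808/1615383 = -1156106348.80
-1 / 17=-0.06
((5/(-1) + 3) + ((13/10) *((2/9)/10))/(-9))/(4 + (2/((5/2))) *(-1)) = -8113/12960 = -0.63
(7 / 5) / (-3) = -7 / 15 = -0.47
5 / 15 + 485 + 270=2266 / 3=755.33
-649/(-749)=649/749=0.87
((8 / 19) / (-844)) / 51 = -0.00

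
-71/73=-0.97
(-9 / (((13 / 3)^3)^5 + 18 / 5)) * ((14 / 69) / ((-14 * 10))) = 43046721 / 11772755405121769106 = 0.00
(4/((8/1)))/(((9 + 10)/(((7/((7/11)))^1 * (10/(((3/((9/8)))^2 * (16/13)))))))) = 0.33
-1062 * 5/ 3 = -1770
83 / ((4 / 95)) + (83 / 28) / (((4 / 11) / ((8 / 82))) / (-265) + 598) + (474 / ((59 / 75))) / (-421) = 597020223777575 / 303083068617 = 1969.82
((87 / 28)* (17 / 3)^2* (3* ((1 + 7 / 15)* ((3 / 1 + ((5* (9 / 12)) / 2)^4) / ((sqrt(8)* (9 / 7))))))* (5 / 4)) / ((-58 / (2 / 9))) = -66666809* sqrt(2) / 10616832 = -8.88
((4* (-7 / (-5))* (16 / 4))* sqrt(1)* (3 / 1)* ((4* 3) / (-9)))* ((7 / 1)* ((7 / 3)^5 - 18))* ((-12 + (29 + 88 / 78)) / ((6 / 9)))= -13782925408 / 15795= -872613.19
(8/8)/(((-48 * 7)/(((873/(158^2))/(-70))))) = 291/195717760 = 0.00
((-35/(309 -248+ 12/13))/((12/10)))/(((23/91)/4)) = -11830/1587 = -7.45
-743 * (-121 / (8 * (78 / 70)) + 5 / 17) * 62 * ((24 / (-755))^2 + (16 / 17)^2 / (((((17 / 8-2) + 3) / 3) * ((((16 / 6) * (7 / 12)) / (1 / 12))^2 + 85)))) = 1818.33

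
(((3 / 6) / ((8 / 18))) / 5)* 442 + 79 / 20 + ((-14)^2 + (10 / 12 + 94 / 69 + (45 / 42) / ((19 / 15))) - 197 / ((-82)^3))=2550544816339 / 8433173560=302.44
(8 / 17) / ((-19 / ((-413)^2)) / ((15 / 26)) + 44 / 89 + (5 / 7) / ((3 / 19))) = 1821676920 / 19424990483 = 0.09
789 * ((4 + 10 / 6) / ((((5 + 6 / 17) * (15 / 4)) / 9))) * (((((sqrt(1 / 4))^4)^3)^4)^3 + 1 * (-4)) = -20340152883656604877424464064990208155820641518923 / 2536709766332858382349687953513751121305272320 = -8018.32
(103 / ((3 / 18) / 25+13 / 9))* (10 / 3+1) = 200850 / 653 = 307.58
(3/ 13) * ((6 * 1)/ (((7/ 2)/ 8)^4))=1179648/ 31213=37.79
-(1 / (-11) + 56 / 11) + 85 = 80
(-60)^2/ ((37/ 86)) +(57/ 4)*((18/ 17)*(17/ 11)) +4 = 6833437/ 814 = 8394.89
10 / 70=1 / 7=0.14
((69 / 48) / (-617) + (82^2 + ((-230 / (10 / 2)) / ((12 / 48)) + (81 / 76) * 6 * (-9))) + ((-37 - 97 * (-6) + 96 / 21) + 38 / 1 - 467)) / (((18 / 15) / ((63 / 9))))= 14449336915 / 375136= 38517.60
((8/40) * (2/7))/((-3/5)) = -2/21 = -0.10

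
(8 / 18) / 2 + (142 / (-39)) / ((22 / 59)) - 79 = -113954 / 1287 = -88.54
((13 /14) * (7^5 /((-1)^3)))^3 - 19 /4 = -30409307980635 /8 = -3801163497579.38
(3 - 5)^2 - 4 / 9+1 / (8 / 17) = 409 / 72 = 5.68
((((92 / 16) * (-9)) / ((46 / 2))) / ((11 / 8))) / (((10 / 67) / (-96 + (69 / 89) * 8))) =4819176 / 4895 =984.51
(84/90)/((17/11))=154/255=0.60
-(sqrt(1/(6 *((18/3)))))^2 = -1/36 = -0.03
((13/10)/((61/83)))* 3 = 3237/610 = 5.31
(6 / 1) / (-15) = -2 / 5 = -0.40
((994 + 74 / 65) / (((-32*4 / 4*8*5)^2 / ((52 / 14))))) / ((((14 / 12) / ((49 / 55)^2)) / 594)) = 64182699 / 70400000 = 0.91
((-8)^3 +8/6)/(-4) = 127.67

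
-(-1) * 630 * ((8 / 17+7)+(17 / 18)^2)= 1612135 / 306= 5268.42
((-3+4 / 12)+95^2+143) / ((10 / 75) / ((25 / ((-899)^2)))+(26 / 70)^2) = 168413000 / 79206233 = 2.13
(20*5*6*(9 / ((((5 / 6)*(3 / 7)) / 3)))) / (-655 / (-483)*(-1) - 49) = -10954440 / 12161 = -900.78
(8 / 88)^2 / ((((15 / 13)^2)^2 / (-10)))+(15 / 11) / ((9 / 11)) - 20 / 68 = 27615176 / 20827125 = 1.33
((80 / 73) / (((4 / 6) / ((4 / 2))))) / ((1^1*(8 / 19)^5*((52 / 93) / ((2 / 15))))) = 230277207 / 3887104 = 59.24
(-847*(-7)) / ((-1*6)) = -5929 / 6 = -988.17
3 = 3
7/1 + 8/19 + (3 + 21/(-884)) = 174633/16796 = 10.40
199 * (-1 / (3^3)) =-199 / 27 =-7.37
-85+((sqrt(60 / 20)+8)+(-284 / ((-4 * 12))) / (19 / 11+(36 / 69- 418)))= -75.28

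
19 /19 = 1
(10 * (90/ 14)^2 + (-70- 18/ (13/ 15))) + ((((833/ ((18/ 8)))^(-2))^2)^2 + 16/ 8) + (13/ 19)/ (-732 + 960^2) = 21564549142300095947729621001001072171/ 66455500484712987176047995259650048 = 324.50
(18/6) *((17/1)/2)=51/2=25.50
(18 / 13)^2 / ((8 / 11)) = 2.64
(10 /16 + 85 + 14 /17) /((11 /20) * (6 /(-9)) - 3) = -176355 /6868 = -25.68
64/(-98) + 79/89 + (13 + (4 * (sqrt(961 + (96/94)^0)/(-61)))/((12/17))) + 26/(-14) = 49617/4361 -17 * sqrt(962)/183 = 8.50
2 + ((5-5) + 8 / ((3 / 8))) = 70 / 3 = 23.33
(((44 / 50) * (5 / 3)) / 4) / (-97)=-11 / 2910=-0.00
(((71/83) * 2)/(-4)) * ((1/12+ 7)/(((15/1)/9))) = -1.82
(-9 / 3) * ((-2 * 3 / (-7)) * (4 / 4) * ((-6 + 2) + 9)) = -90 / 7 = -12.86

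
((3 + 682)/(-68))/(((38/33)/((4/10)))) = -4521/1292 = -3.50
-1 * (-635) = 635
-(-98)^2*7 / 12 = -16807 / 3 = -5602.33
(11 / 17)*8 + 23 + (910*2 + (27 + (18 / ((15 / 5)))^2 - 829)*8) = -72757 / 17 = -4279.82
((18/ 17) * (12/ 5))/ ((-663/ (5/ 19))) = -72/ 71383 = -0.00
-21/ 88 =-0.24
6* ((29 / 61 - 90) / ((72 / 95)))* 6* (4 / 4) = -518795 / 122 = -4252.42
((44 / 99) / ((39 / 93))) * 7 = 7.42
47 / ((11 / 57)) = 2679 / 11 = 243.55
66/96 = 11/16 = 0.69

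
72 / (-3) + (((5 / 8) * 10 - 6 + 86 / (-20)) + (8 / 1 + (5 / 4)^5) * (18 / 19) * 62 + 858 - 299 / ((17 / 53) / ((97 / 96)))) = 666310709 / 1240320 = 537.21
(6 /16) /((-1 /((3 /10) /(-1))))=9 /80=0.11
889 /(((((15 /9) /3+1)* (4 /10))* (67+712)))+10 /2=21295 /3116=6.83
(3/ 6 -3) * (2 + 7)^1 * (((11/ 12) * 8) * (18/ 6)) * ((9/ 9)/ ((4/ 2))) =-495/ 2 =-247.50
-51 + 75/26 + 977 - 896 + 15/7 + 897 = 169629/182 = 932.03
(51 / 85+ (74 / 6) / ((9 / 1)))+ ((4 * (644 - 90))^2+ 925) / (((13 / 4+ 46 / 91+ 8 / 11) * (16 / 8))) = 442485923768 / 807705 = 547831.11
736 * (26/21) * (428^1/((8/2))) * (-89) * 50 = -433886019.05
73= 73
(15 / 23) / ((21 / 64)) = 320 / 161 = 1.99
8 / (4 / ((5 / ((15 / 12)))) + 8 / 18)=72 / 13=5.54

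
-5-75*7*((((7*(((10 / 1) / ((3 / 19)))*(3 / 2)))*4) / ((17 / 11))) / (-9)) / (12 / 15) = 6400370 / 51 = 125497.45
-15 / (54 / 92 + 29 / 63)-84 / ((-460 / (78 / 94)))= -46493937 / 3280835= -14.17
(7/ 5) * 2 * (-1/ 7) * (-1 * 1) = 2/ 5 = 0.40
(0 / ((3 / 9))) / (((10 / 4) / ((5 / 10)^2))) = 0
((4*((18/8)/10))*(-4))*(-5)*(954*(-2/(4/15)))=-128790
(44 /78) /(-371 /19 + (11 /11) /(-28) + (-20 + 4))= -11704 /737841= -0.02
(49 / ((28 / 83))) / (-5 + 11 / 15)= -8715 / 256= -34.04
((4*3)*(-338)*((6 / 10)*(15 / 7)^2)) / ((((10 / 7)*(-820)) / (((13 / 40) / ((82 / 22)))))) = 1957527 / 2353400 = 0.83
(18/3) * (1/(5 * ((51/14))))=28/85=0.33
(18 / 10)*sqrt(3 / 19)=9*sqrt(57) / 95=0.72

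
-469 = -469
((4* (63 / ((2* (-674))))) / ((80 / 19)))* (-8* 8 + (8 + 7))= 58653 / 26960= 2.18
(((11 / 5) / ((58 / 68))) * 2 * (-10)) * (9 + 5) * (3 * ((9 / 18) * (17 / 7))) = -76296 / 29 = -2630.90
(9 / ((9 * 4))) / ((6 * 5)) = 1 / 120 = 0.01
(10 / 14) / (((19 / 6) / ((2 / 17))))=60 / 2261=0.03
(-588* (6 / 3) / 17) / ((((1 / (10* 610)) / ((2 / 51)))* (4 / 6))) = -7173600 / 289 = -24822.15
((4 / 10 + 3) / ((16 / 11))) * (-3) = -7.01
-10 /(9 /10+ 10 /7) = -700 /163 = -4.29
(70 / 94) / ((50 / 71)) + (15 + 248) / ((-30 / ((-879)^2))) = -318353797 / 47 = -6773485.04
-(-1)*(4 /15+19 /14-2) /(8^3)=-79 /107520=-0.00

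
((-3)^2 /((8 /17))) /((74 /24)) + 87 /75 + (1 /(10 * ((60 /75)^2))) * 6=122843 /14800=8.30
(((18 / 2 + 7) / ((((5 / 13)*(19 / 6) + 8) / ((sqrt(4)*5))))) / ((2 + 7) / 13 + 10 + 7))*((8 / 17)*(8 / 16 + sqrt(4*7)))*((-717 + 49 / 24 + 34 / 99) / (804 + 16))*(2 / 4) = -153039640*sqrt(7) / 380367537 - 38259910 / 380367537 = -1.17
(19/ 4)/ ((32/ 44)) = 209/ 32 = 6.53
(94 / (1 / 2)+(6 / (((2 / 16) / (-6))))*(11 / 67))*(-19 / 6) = -445.60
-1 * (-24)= 24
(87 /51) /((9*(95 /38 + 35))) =58 /11475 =0.01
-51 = -51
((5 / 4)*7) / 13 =35 / 52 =0.67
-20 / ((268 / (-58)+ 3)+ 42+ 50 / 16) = -4640 / 10093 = -0.46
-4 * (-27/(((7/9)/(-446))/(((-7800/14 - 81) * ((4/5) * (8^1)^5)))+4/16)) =253820679487488/587547869429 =432.00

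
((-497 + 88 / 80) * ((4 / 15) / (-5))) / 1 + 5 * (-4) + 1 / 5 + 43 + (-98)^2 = 1206706 / 125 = 9653.65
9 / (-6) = -3 / 2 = -1.50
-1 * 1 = -1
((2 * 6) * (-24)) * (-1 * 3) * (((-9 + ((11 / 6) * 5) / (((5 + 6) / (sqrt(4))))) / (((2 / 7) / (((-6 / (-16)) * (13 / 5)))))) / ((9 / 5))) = -12012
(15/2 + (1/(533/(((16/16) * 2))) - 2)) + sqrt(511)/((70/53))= 5867/1066 + 53 * sqrt(511)/70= 22.62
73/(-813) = -73/813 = -0.09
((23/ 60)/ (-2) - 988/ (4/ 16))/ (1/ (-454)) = 107657701/ 60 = 1794295.02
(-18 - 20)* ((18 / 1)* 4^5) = -700416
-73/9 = -8.11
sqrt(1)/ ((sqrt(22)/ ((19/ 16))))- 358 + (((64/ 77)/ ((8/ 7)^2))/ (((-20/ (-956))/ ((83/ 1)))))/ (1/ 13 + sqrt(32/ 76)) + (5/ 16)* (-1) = -969085663/ 1173040 + 19* sqrt(22)/ 352 + 46934342* sqrt(38)/ 73315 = 3120.42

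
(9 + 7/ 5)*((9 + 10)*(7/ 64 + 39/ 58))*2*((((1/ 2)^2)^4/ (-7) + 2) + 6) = 1027524199/ 415744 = 2471.53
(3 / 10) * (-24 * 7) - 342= -1962 / 5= -392.40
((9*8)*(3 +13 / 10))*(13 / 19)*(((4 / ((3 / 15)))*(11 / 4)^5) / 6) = 270082527 / 2432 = 111053.67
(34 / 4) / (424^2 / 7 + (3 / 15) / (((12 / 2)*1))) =0.00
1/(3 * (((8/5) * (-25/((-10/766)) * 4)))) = 1/36768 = 0.00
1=1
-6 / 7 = -0.86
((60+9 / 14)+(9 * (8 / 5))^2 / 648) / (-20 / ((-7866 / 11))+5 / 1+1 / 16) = 671347368 / 56058275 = 11.98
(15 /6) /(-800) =-1 /320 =-0.00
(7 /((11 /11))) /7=1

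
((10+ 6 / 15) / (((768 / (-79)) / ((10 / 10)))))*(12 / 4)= -1027 / 320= -3.21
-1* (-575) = 575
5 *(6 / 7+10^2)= 3530 / 7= 504.29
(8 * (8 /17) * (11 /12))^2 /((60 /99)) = 19.65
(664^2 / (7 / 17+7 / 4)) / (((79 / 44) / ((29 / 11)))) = 3477787648 / 11613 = 299473.66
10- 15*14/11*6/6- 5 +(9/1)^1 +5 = -1/11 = -0.09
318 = 318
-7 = -7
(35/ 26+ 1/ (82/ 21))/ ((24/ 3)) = 427/ 2132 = 0.20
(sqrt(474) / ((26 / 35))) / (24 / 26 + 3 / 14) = 245*sqrt(474) / 207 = 25.77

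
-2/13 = -0.15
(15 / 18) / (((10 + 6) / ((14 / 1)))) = 35 / 48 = 0.73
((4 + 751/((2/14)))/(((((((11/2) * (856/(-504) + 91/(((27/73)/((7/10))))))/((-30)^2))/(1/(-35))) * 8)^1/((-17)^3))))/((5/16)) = 1004942751840/3545267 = 283460.39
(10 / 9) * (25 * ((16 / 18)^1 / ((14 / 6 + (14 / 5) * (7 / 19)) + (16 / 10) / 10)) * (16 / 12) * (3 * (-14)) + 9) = -382.27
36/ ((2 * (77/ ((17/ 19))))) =306/ 1463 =0.21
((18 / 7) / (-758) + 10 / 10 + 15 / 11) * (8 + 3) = 68879 / 2653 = 25.96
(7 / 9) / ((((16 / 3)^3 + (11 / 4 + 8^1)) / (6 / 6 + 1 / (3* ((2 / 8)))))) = 196 / 17545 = 0.01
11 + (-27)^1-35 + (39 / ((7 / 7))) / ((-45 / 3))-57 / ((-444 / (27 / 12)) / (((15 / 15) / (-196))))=-31097431 / 580160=-53.60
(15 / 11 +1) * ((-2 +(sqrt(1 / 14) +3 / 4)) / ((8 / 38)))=-1235 / 88 +247 * sqrt(14) / 308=-11.03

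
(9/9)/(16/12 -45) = -3/131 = -0.02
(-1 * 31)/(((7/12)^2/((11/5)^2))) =-540144/1225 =-440.93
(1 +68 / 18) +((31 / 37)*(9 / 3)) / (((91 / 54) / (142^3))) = 129415035805 / 30303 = 4270700.45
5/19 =0.26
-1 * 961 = -961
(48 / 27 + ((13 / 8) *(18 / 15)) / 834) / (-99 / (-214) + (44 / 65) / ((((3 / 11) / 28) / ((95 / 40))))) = 123906107 / 11521057812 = 0.01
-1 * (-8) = 8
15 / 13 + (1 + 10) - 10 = 2.15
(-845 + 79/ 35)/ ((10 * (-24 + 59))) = -14748/ 6125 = -2.41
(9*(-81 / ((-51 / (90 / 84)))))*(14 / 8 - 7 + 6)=10935 / 952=11.49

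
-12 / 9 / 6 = -2 / 9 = -0.22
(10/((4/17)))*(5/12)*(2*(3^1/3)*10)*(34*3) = 36125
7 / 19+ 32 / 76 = 15 / 19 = 0.79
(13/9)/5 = 13/45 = 0.29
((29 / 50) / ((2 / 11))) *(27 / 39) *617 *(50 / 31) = 1771407 / 806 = 2197.78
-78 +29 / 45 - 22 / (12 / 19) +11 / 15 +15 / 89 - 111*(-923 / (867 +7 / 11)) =259763167 / 38223720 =6.80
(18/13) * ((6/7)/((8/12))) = 162/91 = 1.78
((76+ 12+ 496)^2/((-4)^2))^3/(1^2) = 9685390482496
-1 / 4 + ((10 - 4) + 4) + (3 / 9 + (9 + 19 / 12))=62 / 3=20.67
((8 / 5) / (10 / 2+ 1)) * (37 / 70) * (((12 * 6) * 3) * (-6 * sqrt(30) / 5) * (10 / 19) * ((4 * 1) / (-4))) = 63936 * sqrt(30) / 3325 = 105.32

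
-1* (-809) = 809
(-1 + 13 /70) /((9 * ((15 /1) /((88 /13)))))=-836 /20475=-0.04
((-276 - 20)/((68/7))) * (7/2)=-1813/17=-106.65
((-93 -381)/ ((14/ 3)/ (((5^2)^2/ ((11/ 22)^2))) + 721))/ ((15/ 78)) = -9243000/ 2703757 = -3.42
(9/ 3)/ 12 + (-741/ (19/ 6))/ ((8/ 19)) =-1111/ 2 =-555.50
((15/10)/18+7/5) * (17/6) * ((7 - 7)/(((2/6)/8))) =0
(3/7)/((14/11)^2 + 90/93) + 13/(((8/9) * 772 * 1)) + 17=17.18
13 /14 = 0.93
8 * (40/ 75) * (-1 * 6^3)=-4608/ 5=-921.60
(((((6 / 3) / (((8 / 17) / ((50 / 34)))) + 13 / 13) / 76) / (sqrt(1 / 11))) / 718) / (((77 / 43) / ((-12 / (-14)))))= 0.00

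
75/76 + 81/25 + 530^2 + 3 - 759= 532281631/1900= 280148.23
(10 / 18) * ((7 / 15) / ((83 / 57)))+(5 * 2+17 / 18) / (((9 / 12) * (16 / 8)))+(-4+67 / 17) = 282509 / 38097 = 7.42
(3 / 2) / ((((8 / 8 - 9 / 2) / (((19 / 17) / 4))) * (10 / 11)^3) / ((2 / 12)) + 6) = -25289 / 850844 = -0.03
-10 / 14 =-5 / 7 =-0.71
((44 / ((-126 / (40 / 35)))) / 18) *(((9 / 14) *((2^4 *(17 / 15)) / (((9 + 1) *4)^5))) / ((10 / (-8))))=187 / 92610000000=0.00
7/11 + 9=106/11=9.64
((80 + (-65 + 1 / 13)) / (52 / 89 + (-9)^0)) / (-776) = -0.01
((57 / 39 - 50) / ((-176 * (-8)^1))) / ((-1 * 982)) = 631 / 17974528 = 0.00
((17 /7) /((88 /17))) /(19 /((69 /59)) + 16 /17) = 338997 /12419176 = 0.03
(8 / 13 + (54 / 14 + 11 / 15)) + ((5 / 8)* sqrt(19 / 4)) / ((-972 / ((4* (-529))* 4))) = 7106 / 1365 + 2645* sqrt(19) / 972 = 17.07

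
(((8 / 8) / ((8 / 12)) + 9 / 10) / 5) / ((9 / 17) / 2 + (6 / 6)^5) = 0.38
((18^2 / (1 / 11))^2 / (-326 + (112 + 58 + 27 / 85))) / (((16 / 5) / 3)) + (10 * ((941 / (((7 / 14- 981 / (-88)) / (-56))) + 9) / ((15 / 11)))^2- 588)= 2077042185079359343 / 18958528125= 109557143.43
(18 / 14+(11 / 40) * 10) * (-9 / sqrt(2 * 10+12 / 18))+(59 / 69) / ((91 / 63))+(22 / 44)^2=1007 / 1196 - 1017 * sqrt(186) / 1736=-7.15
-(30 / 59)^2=-900 / 3481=-0.26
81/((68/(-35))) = -2835/68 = -41.69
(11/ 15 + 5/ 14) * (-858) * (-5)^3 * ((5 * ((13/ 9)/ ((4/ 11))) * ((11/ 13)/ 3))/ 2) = 495298375/ 1512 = 327578.29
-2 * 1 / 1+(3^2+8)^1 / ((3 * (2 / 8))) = 62 / 3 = 20.67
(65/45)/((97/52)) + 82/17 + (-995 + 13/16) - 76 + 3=-1061.59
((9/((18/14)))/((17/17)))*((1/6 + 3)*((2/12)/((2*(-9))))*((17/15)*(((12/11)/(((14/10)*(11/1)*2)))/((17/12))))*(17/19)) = -17/3267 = -0.01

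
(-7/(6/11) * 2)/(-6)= 77/18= 4.28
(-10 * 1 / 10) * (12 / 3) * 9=-36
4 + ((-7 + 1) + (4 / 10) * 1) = -8 / 5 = -1.60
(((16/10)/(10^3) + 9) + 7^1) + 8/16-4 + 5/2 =9376/625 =15.00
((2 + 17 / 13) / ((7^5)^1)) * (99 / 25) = 4257 / 5462275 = 0.00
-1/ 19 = -0.05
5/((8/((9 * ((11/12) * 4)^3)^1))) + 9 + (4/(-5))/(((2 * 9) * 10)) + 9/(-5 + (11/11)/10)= 25088533/88200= 284.45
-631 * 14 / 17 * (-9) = 79506 / 17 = 4676.82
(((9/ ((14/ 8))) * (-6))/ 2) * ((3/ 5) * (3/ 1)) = -27.77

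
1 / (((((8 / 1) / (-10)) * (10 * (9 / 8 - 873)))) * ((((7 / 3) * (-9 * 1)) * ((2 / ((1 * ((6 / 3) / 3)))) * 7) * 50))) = -1 / 153798750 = -0.00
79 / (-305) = -79 / 305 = -0.26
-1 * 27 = -27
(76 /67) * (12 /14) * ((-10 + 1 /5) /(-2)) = 4.76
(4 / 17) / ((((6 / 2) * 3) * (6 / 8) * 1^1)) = 16 / 459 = 0.03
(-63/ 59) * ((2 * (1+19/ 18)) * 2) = -518/ 59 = -8.78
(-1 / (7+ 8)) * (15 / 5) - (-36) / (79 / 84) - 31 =2796 / 395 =7.08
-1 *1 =-1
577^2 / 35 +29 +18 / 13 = 4341902 / 455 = 9542.64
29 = 29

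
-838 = -838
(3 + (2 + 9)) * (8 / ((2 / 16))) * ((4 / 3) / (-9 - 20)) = -3584 / 87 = -41.20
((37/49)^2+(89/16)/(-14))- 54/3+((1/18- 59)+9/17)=-896249335/11755296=-76.24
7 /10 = 0.70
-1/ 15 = -0.07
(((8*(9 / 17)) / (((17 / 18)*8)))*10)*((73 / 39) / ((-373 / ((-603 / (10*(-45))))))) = -264114 / 7006805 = -0.04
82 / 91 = 0.90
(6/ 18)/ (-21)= -1/ 63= -0.02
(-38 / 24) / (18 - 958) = 0.00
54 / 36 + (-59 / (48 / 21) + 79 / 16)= -155 / 8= -19.38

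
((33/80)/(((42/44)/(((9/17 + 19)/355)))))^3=0.00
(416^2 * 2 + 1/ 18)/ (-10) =-6230017/ 180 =-34611.21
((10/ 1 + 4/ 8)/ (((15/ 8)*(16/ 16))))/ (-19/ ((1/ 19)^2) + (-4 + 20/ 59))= -1652/ 2024485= -0.00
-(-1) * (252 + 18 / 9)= 254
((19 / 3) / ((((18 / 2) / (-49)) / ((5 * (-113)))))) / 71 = 274.39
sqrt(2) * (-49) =-49 * sqrt(2) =-69.30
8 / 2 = 4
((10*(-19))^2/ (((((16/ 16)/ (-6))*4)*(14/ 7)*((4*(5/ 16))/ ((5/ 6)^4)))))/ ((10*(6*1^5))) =-225625/ 1296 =-174.09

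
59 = 59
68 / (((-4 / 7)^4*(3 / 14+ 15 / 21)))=285719 / 416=686.82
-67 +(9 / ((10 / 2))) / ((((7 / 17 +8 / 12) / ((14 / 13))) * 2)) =-236312 / 3575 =-66.10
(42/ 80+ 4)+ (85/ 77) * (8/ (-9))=98233/ 27720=3.54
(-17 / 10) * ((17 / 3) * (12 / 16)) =-289 / 40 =-7.22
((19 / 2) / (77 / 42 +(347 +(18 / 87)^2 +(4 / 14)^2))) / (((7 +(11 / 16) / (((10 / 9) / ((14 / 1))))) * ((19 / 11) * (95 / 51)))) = 9325008 / 17261316365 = 0.00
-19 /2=-9.50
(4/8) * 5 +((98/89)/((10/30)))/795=118121/47170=2.50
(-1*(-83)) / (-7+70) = 83 / 63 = 1.32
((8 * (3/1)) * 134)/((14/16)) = 3675.43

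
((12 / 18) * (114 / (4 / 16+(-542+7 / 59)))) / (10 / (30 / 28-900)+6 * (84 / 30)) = -5643114 / 675197215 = -0.01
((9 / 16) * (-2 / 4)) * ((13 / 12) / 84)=-13 / 3584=-0.00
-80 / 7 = -11.43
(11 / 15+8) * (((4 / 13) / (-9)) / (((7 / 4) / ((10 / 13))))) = -4192 / 31941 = -0.13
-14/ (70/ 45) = -9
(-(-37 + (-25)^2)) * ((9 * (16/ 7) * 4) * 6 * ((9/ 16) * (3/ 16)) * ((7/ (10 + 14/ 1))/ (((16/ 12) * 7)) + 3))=-1484973/ 16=-92810.81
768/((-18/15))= -640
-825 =-825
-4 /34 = -2 /17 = -0.12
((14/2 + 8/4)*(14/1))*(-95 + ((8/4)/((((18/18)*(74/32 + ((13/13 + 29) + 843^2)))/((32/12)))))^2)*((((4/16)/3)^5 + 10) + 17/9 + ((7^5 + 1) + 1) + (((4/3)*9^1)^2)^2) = -7231855686793386152231286041/16086664018476873216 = -449555960.05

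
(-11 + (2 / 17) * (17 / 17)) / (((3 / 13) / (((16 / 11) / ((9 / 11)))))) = -38480 / 459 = -83.83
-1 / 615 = -0.00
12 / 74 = 6 / 37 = 0.16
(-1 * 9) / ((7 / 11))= -99 / 7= -14.14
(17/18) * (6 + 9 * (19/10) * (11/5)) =12359/300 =41.20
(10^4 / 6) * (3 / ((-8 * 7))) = -625 / 7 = -89.29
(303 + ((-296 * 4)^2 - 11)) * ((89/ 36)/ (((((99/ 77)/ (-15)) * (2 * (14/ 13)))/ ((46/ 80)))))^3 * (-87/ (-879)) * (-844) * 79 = 3193191723292300554829147/ 755907821568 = 4224313642725.08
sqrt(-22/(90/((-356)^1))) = 2 * sqrt(4895)/15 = 9.33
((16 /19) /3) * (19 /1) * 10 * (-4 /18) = -320 /27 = -11.85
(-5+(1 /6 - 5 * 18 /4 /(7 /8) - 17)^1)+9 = -1619 /42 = -38.55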